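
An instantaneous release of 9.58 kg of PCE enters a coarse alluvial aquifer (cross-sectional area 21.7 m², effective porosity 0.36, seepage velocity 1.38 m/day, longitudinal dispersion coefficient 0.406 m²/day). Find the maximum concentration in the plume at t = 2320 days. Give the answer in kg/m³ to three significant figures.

The peak of an instantaneous 1D plume sits at x = vt; there the Gaussian factor is 1 and C_max = M/(n_e·A·√(4πDt)), where n_e·A is the pore area the mass is dissolved in.
√(4πDt) = √(4π × 0.406 × 2320) = 108.8 m, so C_max = 9.58/(0.36 × 21.7 × 108.8) = 0.0113 kg/m³.

0.0113 kg/m³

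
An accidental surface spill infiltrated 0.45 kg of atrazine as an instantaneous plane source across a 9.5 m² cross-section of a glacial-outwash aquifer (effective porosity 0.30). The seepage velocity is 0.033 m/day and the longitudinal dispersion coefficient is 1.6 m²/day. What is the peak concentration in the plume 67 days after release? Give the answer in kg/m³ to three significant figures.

0.00430 kg/m³

The peak of an instantaneous 1D plume sits at x = vt; there the Gaussian factor is 1 and C_max = M/(n_e·A·√(4πDt)), where n_e·A is the pore area the mass is dissolved in.
√(4πDt) = √(4π × 1.6 × 67) = 36.70 m, so C_max = 0.45/(0.30 × 9.5 × 36.70) = 0.00430 kg/m³.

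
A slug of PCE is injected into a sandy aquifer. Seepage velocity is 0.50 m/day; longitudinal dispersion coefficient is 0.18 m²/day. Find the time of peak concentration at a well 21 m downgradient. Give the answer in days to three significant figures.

41.3 days

For the 1D instantaneous-source solution, setting ∂C/∂t = 0 at fixed x gives v²t² + 2Dt − x² = 0, so t = (√(D² + v²x²) − D)/v².
√(D² + v²x²) = √(0.18² + 0.50² × 21²) = 10.50; v² = 0.25.
t = (10.50 − 0.18)/0.25 = 41.3 days (vs. the pure-advection estimate x/v = 42.0 d).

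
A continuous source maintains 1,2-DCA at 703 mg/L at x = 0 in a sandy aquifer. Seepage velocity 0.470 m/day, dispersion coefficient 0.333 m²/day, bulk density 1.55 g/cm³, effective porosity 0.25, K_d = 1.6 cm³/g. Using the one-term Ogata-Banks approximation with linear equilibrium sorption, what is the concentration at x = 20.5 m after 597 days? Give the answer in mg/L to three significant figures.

566 mg/L

Retardation factor R = 1 + ρ_b·K_d/n = 1 + 1.55 × 1.6/0.25 = 10.92.
Sorption retards both mechanisms: v_R = v/R = 0.04304 m/day, D_R = D/R = 0.03049 m²/day.
v_R·t = 0.04304 × 597 = 25.69488 m; 2√(D_R t) = 8.533 m; argument = (20.5 − 25.69488)/8.533 = -0.6088.
C = C₀ × ½·erfc(-0.6088) = 703 × 0.8054 = 566 mg/L.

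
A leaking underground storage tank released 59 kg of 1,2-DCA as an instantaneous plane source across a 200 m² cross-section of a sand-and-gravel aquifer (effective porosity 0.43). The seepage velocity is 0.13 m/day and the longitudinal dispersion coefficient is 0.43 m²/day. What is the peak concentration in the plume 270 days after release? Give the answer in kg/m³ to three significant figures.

The peak of an instantaneous 1D plume sits at x = vt; there the Gaussian factor is 1 and C_max = M/(n_e·A·√(4πDt)), where n_e·A is the pore area the mass is dissolved in.
√(4πDt) = √(4π × 0.43 × 270) = 38.20 m, so C_max = 59/(0.43 × 200 × 38.20) = 0.0180 kg/m³.

0.0180 kg/m³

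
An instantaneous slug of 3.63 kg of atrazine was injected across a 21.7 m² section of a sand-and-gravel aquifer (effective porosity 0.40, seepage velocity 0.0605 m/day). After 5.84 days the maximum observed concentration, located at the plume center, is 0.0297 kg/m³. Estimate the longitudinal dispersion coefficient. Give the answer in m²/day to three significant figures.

At the plume center C_max = M/(n_e·A·√(4πDt)), so D = M²/(4πt·(n_e·A·C_max)²).
n_e·A·C_max = 0.40 × 21.7 × 0.0297 = 0.2578 kg/m.
D = 3.63²/(4π × 5.84 × 0.2578²) = 2.70 m²/day.

2.70 m²/day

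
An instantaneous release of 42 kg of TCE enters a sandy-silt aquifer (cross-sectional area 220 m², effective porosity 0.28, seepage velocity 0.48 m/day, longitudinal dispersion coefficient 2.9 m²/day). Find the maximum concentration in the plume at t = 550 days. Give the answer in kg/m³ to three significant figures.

The peak of an instantaneous 1D plume sits at x = vt; there the Gaussian factor is 1 and C_max = M/(n_e·A·√(4πDt)), where n_e·A is the pore area the mass is dissolved in.
√(4πDt) = √(4π × 2.9 × 550) = 141.6 m, so C_max = 42/(0.28 × 220 × 141.6) = 0.00482 kg/m³.

0.00482 kg/m³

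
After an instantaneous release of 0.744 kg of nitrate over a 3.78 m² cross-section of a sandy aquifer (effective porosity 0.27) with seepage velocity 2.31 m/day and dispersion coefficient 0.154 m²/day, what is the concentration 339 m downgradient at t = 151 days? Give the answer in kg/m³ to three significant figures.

For an instantaneous plane source, C(x,t) = M/(n_e·A·√(4πDt)) · exp(−(x−vt)²/(4Dt)), with n_e·A the pore (flow) area.
Plume center vt = 2.31 × 151 = 348.81 m, so the well at 339 m is 9.81 m upgradient of the peak.
√(4πDt) = 17.09 m, giving peak height M/(n_e·A·√(4πDt)) = 0.744/(0.27 × 3.78 × 17.09) = 0.04266 kg/m³.
(x−vt)²/(4Dt) = (-9.81)²/(4 × 0.154 × 151) = 1.035; exp(−1.035) = 0.3552.
C = 0.04266 × 0.3552 = 0.0152 kg/m³.

0.0152 kg/m³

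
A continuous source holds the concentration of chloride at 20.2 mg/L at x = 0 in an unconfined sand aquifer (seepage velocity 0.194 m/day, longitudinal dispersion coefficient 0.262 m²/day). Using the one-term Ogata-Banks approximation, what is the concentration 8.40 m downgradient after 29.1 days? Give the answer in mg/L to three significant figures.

For a continuous step input, C/C₀ ≈ ½·erfc((x−vt)/(2√(Dt))).
vt = 0.194 × 29.1 = 5.6454 m and 2√(Dt) = 2√(0.262 × 29.1) = 5.522 m.
Argument (x−vt)/(2√(Dt)) = (8.40 − 5.6454)/5.522 = 0.4988; ½·erfc(0.4988) = 0.2403.
C = 20.2 × 0.2403 = 4.85 mg/L.

4.85 mg/L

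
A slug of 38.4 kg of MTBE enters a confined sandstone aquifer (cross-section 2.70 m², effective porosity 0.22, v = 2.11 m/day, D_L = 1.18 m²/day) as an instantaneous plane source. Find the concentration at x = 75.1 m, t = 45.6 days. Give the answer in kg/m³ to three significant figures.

For an instantaneous plane source, C(x,t) = M/(n_e·A·√(4πDt)) · exp(−(x−vt)²/(4Dt)), with n_e·A the pore (flow) area.
Plume center vt = 2.11 × 45.6 = 96.216 m, so the well at 75.1 m is 21.116 m upgradient of the peak.
√(4πDt) = 26.00 m, giving peak height M/(n_e·A·√(4πDt)) = 38.4/(0.22 × 2.70 × 26.00) = 2.486 kg/m³.
(x−vt)²/(4Dt) = (-21.116)²/(4 × 1.18 × 45.6) = 2.072; exp(−2.072) = 0.1259.
C = 2.486 × 0.1259 = 0.313 kg/m³.

0.313 kg/m³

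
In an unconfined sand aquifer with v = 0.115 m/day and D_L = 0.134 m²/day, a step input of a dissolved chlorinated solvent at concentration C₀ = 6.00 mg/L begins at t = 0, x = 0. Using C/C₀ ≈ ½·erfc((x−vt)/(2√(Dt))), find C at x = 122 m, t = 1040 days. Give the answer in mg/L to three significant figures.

For a continuous step input, C/C₀ ≈ ½·erfc((x−vt)/(2√(Dt))).
vt = 0.115 × 1040 = 119.6 m and 2√(Dt) = 2√(0.134 × 1040) = 23.61 m.
Argument (x−vt)/(2√(Dt)) = (122 − 119.6)/23.61 = 0.1017; ½·erfc(0.1017) = 0.4428.
C = 6.00 × 0.4428 = 2.66 mg/L.

2.66 mg/L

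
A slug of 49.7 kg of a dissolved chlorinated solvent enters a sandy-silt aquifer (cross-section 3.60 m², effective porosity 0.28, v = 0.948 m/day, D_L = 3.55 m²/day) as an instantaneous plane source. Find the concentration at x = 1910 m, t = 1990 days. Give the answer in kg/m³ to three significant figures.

For an instantaneous plane source, C(x,t) = M/(n_e·A·√(4πDt)) · exp(−(x−vt)²/(4Dt)), with n_e·A the pore (flow) area.
Plume center vt = 0.948 × 1990 = 1886.52 m, so the well at 1910 m is 23.48 m downgradient of the peak.
√(4πDt) = 298.0 m, giving peak height M/(n_e·A·√(4πDt)) = 49.7/(0.28 × 3.60 × 298.0) = 0.1655 kg/m³.
(x−vt)²/(4Dt) = (23.48)²/(4 × 3.55 × 1990) = 0.01951; exp(−0.01951) = 0.9807.
C = 0.1655 × 0.9807 = 0.162 kg/m³.

0.162 kg/m³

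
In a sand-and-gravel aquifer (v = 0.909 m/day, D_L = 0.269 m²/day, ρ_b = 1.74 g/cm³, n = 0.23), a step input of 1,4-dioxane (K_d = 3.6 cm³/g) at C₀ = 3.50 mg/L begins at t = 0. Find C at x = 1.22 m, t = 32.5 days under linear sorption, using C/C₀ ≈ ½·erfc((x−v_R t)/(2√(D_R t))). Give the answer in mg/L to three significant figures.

1.44 mg/L

Retardation factor R = 1 + ρ_b·K_d/n = 1 + 1.74 × 3.6/0.23 = 28.23.
Sorption retards both mechanisms: v_R = v/R = 0.03220 m/day, D_R = D/R = 0.009529 m²/day.
v_R·t = 0.03220 × 32.5 = 1.0465 m; 2√(D_R t) = 1.113 m; argument = (1.22 − 1.0465)/1.113 = 0.1559.
C = C₀ × ½·erfc(0.1559) = 3.50 × 0.4128 = 1.44 mg/L.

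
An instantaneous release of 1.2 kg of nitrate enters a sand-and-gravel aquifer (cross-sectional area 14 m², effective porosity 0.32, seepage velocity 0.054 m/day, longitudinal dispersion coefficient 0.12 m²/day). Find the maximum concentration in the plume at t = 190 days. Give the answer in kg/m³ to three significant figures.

0.0158 kg/m³

The peak of an instantaneous 1D plume sits at x = vt; there the Gaussian factor is 1 and C_max = M/(n_e·A·√(4πDt)), where n_e·A is the pore area the mass is dissolved in.
√(4πDt) = √(4π × 0.12 × 190) = 16.93 m, so C_max = 1.2/(0.32 × 14 × 16.93) = 0.0158 kg/m³.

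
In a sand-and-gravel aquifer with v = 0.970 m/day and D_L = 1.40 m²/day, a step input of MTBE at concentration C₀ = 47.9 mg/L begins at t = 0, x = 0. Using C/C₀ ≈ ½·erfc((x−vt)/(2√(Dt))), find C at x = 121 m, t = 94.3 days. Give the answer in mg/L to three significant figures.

1.66 mg/L

For a continuous step input, C/C₀ ≈ ½·erfc((x−vt)/(2√(Dt))).
vt = 0.970 × 94.3 = 91.471 m and 2√(Dt) = 2√(1.40 × 94.3) = 22.98 m.
Argument (x−vt)/(2√(Dt)) = (121 − 91.471)/22.98 = 1.285; ½·erfc(1.285) = 0.03459.
C = 47.9 × 0.03459 = 1.66 mg/L.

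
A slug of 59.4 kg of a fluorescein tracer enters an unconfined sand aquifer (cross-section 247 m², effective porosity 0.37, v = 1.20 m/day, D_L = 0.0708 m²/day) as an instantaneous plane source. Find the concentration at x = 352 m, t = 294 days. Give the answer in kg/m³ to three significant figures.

0.0399 kg/m³

For an instantaneous plane source, C(x,t) = M/(n_e·A·√(4πDt)) · exp(−(x−vt)²/(4Dt)), with n_e·A the pore (flow) area.
Plume center vt = 1.20 × 294 = 352.8 m, so the well at 352 m is 0.8 m upgradient of the peak.
√(4πDt) = 16.17 m, giving peak height M/(n_e·A·√(4πDt)) = 59.4/(0.37 × 247 × 16.17) = 0.04020 kg/m³.
(x−vt)²/(4Dt) = (-0.8)²/(4 × 0.0708 × 294) = 0.007687; exp(−0.007687) = 0.9923.
C = 0.04020 × 0.9923 = 0.0399 kg/m³.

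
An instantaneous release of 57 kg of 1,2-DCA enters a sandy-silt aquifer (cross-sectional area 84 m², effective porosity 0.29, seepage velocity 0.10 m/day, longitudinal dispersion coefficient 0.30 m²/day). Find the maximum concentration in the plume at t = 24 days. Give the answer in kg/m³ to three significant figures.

0.246 kg/m³

The peak of an instantaneous 1D plume sits at x = vt; there the Gaussian factor is 1 and C_max = M/(n_e·A·√(4πDt)), where n_e·A is the pore area the mass is dissolved in.
√(4πDt) = √(4π × 0.30 × 24) = 9.512 m, so C_max = 57/(0.29 × 84 × 9.512) = 0.246 kg/m³.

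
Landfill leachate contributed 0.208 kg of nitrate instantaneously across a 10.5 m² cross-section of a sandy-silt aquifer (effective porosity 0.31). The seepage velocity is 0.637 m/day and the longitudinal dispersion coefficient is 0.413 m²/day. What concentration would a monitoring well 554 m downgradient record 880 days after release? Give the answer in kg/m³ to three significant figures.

0.000918 kg/m³

For an instantaneous plane source, C(x,t) = M/(n_e·A·√(4πDt)) · exp(−(x−vt)²/(4Dt)), with n_e·A the pore (flow) area.
Plume center vt = 0.637 × 880 = 560.56 m, so the well at 554 m is 6.56 m upgradient of the peak.
√(4πDt) = 67.58 m, giving peak height M/(n_e·A·√(4πDt)) = 0.208/(0.31 × 10.5 × 67.58) = 0.0009456 kg/m³.
(x−vt)²/(4Dt) = (-6.56)²/(4 × 0.413 × 880) = 0.02960; exp(−0.02960) = 0.9708.
C = 0.0009456 × 0.9708 = 0.000918 kg/m³.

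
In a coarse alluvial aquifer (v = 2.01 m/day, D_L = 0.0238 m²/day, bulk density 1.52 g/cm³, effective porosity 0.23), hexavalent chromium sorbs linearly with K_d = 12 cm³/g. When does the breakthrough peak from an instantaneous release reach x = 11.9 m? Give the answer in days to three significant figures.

Retardation factor R = 1 + ρ_b·K_d/n = 1 + 1.52 × 12/0.23 = 80.30.
Sorption retards both mechanisms: v_R = v/R = 0.02503 m/day, D_R = D/R = 0.0002964 m²/day.
Peak time from v_R²t² + 2D_R t − x² = 0: t = (√(D_R² + v_R²x²) − D_R)/v_R².
√(D_R² + v_R²x²) = √(0.0002964² + 0.02503² × 11.9²) = 0.2979; v_R² = 0.0006265.
t = (0.2979 − 0.0002964)/0.0006265 = 475 days.

475 days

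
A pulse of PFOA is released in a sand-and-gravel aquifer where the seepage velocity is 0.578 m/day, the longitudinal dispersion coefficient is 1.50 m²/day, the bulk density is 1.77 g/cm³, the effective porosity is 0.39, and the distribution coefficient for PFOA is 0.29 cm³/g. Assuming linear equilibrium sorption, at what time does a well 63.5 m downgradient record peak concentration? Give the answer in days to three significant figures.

Retardation factor R = 1 + ρ_b·K_d/n = 1 + 1.77 × 0.29/0.39 = 2.316.
Sorption retards both mechanisms: v_R = v/R = 0.2496 m/day, D_R = D/R = 0.6477 m²/day.
Peak time from v_R²t² + 2D_R t − x² = 0: t = (√(D_R² + v_R²x²) − D_R)/v_R².
√(D_R² + v_R²x²) = √(0.6477² + 0.2496² × 63.5²) = 15.86; v_R² = 0.06230.
t = (15.86 − 0.6477)/0.06230 = 244 days.

244 days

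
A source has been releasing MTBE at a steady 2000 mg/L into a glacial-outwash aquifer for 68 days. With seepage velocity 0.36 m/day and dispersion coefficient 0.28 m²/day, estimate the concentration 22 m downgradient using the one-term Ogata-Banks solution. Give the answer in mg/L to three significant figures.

For a continuous step input, C/C₀ ≈ ½·erfc((x−vt)/(2√(Dt))).
vt = 0.36 × 68 = 24.48 m and 2√(Dt) = 2√(0.28 × 68) = 8.727 m.
Argument (x−vt)/(2√(Dt)) = (22 − 24.48)/8.727 = -0.2842; ½·erfc(-0.2842) = 0.6561.
C = 2000 × 0.6561 = 1310 mg/L.

1310 mg/L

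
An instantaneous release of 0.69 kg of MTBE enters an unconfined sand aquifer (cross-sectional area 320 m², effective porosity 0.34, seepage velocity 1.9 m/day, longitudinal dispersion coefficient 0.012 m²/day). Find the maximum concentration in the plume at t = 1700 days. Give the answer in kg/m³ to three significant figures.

0.000396 kg/m³

The peak of an instantaneous 1D plume sits at x = vt; there the Gaussian factor is 1 and C_max = M/(n_e·A·√(4πDt)), where n_e·A is the pore area the mass is dissolved in.
√(4πDt) = √(4π × 0.012 × 1700) = 16.01 m, so C_max = 0.69/(0.34 × 320 × 16.01) = 0.000396 kg/m³.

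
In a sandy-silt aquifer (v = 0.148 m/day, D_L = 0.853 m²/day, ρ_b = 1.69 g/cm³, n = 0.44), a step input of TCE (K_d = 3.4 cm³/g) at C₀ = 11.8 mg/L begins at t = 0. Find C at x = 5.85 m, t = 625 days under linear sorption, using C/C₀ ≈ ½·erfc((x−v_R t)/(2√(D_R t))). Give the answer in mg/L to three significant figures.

Retardation factor R = 1 + ρ_b·K_d/n = 1 + 1.69 × 3.4/0.44 = 14.06.
Sorption retards both mechanisms: v_R = v/R = 0.01053 m/day, D_R = D/R = 0.06067 m²/day.
v_R·t = 0.01053 × 625 = 6.58125 m; 2√(D_R t) = 12.32 m; argument = (5.85 − 6.58125)/12.32 = -0.05935.
C = C₀ × ½·erfc(-0.05935) = 11.8 × 0.5334 = 6.29 mg/L.

6.29 mg/L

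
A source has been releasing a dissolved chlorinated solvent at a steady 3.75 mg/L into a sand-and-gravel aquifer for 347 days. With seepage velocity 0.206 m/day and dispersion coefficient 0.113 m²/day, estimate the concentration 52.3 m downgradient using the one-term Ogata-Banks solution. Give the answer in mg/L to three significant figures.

3.69 mg/L

For a continuous step input, C/C₀ ≈ ½·erfc((x−vt)/(2√(Dt))).
vt = 0.206 × 347 = 71.482 m and 2√(Dt) = 2√(0.113 × 347) = 12.52 m.
Argument (x−vt)/(2√(Dt)) = (52.3 − 71.482)/12.52 = -1.532; ½·erfc(-1.532) = 0.9849.
C = 3.75 × 0.9849 = 3.69 mg/L.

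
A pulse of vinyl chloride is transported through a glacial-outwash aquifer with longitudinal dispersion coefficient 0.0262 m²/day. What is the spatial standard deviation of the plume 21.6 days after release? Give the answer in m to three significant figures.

1.06 m

Dispersive spreading gives a Gaussian with σ² = 2Dt; advection only shifts the center.
σ = √(2 × 0.0262 × 21.6) = 1.06 m.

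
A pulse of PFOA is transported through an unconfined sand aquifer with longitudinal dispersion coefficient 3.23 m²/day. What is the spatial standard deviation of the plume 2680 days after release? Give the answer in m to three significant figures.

Dispersive spreading gives a Gaussian with σ² = 2Dt; advection only shifts the center.
σ = √(2 × 3.23 × 2680) = 132 m.

132 m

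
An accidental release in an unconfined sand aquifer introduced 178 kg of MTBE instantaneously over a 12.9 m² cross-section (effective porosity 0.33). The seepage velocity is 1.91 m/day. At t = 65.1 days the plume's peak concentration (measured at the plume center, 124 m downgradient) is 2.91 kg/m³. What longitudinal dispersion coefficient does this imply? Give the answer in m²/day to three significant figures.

0.252 m²/day

At the plume center C_max = M/(n_e·A·√(4πDt)), so D = M²/(4πt·(n_e·A·C_max)²).
n_e·A·C_max = 0.33 × 12.9 × 2.91 = 12.39 kg/m.
D = 178²/(4π × 65.1 × 12.39²) = 0.252 m²/day.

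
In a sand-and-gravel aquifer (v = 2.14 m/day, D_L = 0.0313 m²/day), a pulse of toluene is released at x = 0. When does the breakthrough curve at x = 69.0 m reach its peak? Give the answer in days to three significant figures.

32.2 days

For the 1D instantaneous-source solution, setting ∂C/∂t = 0 at fixed x gives v²t² + 2Dt − x² = 0, so t = (√(D² + v²x²) − D)/v².
√(D² + v²x²) = √(0.0313² + 2.14² × 69.0²) = 147.7; v² = 4.5796.
t = (147.7 − 0.0313)/4.5796 = 32.2 days (vs. the pure-advection estimate x/v = 32.2 d).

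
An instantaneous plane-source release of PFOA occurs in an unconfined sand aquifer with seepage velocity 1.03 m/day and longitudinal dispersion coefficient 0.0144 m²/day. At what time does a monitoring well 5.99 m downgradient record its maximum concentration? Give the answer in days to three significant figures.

5.80 days

For the 1D instantaneous-source solution, setting ∂C/∂t = 0 at fixed x gives v²t² + 2Dt − x² = 0, so t = (√(D² + v²x²) − D)/v².
√(D² + v²x²) = √(0.0144² + 1.03² × 5.99²) = 6.170; v² = 1.0609.
t = (6.170 − 0.0144)/1.0609 = 5.80 days (vs. the pure-advection estimate x/v = 5.82 d).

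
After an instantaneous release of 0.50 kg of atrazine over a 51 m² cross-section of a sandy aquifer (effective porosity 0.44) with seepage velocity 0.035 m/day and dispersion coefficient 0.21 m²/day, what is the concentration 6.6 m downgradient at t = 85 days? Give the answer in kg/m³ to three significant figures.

0.00124 kg/m³

For an instantaneous plane source, C(x,t) = M/(n_e·A·√(4πDt)) · exp(−(x−vt)²/(4Dt)), with n_e·A the pore (flow) area.
Plume center vt = 0.035 × 85 = 2.975 m, so the well at 6.6 m is 3.625 m downgradient of the peak.
√(4πDt) = 14.98 m, giving peak height M/(n_e·A·√(4πDt)) = 0.50/(0.44 × 51 × 14.98) = 0.001487 kg/m³.
(x−vt)²/(4Dt) = (3.625)²/(4 × 0.21 × 85) = 0.1840; exp(−0.1840) = 0.8319.
C = 0.001487 × 0.8319 = 0.00124 kg/m³.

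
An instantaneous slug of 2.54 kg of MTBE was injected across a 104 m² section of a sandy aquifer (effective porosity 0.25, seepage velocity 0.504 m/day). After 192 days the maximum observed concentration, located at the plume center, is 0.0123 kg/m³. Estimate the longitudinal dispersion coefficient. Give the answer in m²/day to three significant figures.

At the plume center C_max = M/(n_e·A·√(4πDt)), so D = M²/(4πt·(n_e·A·C_max)²).
n_e·A·C_max = 0.25 × 104 × 0.0123 = 0.3198 kg/m.
D = 2.54²/(4π × 192 × 0.3198²) = 0.0261 m²/day.

0.0261 m²/day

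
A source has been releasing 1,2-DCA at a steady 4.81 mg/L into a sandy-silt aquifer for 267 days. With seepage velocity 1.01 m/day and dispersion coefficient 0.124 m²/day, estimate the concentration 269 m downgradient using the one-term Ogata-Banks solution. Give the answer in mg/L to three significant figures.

For a continuous step input, C/C₀ ≈ ½·erfc((x−vt)/(2√(Dt))).
vt = 1.01 × 267 = 269.67 m and 2√(Dt) = 2√(0.124 × 267) = 11.51 m.
Argument (x−vt)/(2√(Dt)) = (269 − 269.67)/11.51 = -0.05821; ½·erfc(-0.05821) = 0.5328.
C = 4.81 × 0.5328 = 2.56 mg/L.

2.56 mg/L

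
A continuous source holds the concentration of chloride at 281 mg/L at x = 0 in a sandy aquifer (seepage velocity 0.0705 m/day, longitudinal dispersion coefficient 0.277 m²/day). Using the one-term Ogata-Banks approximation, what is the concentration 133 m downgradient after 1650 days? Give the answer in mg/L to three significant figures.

For a continuous step input, C/C₀ ≈ ½·erfc((x−vt)/(2√(Dt))).
vt = 0.0705 × 1650 = 116.325 m and 2√(Dt) = 2√(0.277 × 1650) = 42.76 m.
Argument (x−vt)/(2√(Dt)) = (133 − 116.325)/42.76 = 0.3900; ½·erfc(0.3900) = 0.2906.
C = 281 × 0.2906 = 81.7 mg/L.

81.7 mg/L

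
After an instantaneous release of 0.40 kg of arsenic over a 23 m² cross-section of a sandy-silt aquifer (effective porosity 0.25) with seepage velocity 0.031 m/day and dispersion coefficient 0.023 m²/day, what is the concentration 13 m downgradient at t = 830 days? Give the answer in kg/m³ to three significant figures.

0.000538 kg/m³

For an instantaneous plane source, C(x,t) = M/(n_e·A·√(4πDt)) · exp(−(x−vt)²/(4Dt)), with n_e·A the pore (flow) area.
Plume center vt = 0.031 × 830 = 25.73 m, so the well at 13 m is 12.73 m upgradient of the peak.
√(4πDt) = 15.49 m, giving peak height M/(n_e·A·√(4πDt)) = 0.40/(0.25 × 23 × 15.49) = 0.004491 kg/m³.
(x−vt)²/(4Dt) = (-12.73)²/(4 × 0.023 × 830) = 2.122; exp(−2.122) = 0.1198.
C = 0.004491 × 0.1198 = 0.000538 kg/m³.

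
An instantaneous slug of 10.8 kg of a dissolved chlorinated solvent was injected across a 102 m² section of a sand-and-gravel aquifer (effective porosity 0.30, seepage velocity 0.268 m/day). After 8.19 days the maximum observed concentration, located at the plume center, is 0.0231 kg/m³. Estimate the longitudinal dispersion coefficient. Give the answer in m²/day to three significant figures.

At the plume center C_max = M/(n_e·A·√(4πDt)), so D = M²/(4πt·(n_e·A·C_max)²).
n_e·A·C_max = 0.30 × 102 × 0.0231 = 0.7069 kg/m.
D = 10.8²/(4π × 8.19 × 0.7069²) = 2.27 m²/day.

2.27 m²/day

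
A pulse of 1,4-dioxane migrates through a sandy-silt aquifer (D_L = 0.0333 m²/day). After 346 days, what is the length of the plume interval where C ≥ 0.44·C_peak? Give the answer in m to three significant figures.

12.3 m

The plume is Gaussian with σ = √(2Dt) = √(2 × 0.0333 × 346) = 4.800 m.
C/C_peak = exp(−Δx²/(2σ²)) = 0.44 ⇒ Δx = σ·√(−2 ln 0.44) = 4.800 × 1.281 = 6.149 m.
Width = 2Δx = 12.3 m.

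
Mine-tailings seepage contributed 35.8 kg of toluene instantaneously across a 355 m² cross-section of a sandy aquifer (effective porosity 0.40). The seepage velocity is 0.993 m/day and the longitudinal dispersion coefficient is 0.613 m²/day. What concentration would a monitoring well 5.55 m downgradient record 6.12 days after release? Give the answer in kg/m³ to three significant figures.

0.0360 kg/m³

For an instantaneous plane source, C(x,t) = M/(n_e·A·√(4πDt)) · exp(−(x−vt)²/(4Dt)), with n_e·A the pore (flow) area.
Plume center vt = 0.993 × 6.12 = 6.07716 m, so the well at 5.55 m is 0.52716 m upgradient of the peak.
√(4πDt) = 6.866 m, giving peak height M/(n_e·A·√(4πDt)) = 35.8/(0.40 × 355 × 6.866) = 0.03672 kg/m³.
(x−vt)²/(4Dt) = (-0.52716)²/(4 × 0.613 × 6.12) = 0.01852; exp(−0.01852) = 0.9817.
C = 0.03672 × 0.9817 = 0.0360 kg/m³.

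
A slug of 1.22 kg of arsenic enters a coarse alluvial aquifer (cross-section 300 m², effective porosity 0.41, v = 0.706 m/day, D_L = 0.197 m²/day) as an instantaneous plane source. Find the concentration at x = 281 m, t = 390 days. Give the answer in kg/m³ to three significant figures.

0.000288 kg/m³

For an instantaneous plane source, C(x,t) = M/(n_e·A·√(4πDt)) · exp(−(x−vt)²/(4Dt)), with n_e·A the pore (flow) area.
Plume center vt = 0.706 × 390 = 275.34 m, so the well at 281 m is 5.66 m downgradient of the peak.
√(4πDt) = 31.07 m, giving peak height M/(n_e·A·√(4πDt)) = 1.22/(0.41 × 300 × 31.07) = 0.0003192 kg/m³.
(x−vt)²/(4Dt) = (5.66)²/(4 × 0.197 × 390) = 0.1042; exp(−0.1042) = 0.9010.
C = 0.0003192 × 0.9010 = 0.000288 kg/m³.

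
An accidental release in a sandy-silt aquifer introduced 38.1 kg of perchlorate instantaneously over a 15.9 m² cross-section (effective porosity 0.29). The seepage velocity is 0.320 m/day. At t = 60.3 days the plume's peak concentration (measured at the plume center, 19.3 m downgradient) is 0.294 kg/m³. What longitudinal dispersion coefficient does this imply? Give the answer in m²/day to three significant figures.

At the plume center C_max = M/(n_e·A·√(4πDt)), so D = M²/(4πt·(n_e·A·C_max)²).
n_e·A·C_max = 0.29 × 15.9 × 0.294 = 1.356 kg/m.
D = 38.1²/(4π × 60.3 × 1.356²) = 1.04 m²/day.

1.04 m²/day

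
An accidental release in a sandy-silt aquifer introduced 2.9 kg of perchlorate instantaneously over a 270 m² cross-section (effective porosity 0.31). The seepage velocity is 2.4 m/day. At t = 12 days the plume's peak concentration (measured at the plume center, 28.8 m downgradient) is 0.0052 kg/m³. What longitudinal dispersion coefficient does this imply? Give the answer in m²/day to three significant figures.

0.294 m²/day

At the plume center C_max = M/(n_e·A·√(4πDt)), so D = M²/(4πt·(n_e·A·C_max)²).
n_e·A·C_max = 0.31 × 270 × 0.0052 = 0.4352 kg/m.
D = 2.9²/(4π × 12 × 0.4352²) = 0.294 m²/day.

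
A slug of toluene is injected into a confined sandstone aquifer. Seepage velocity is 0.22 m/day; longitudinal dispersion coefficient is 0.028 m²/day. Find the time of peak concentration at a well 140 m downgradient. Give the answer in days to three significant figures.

For the 1D instantaneous-source solution, setting ∂C/∂t = 0 at fixed x gives v²t² + 2Dt − x² = 0, so t = (√(D² + v²x²) − D)/v².
√(D² + v²x²) = √(0.028² + 0.22² × 140²) = 30.80; v² = 0.0484.
t = (30.80 − 0.028)/0.0484 = 636 days (vs. the pure-advection estimate x/v = 636 d).

636 days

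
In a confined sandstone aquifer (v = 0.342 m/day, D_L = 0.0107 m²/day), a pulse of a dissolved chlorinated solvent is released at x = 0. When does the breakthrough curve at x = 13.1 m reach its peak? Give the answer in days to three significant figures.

For the 1D instantaneous-source solution, setting ∂C/∂t = 0 at fixed x gives v²t² + 2Dt − x² = 0, so t = (√(D² + v²x²) − D)/v².
√(D² + v²x²) = √(0.0107² + 0.342² × 13.1²) = 4.480; v² = 0.116964.
t = (4.480 − 0.0107)/0.116964 = 38.2 days (vs. the pure-advection estimate x/v = 38.3 d).

38.2 days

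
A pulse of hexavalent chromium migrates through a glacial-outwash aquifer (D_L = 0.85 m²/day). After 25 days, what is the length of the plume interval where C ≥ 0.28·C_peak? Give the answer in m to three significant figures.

The plume is Gaussian with σ = √(2Dt) = √(2 × 0.85 × 25) = 6.519 m.
C/C_peak = exp(−Δx²/(2σ²)) = 0.28 ⇒ Δx = σ·√(−2 ln 0.28) = 6.519 × 1.596 = 10.40 m.
Width = 2Δx = 20.8 m.

20.8 m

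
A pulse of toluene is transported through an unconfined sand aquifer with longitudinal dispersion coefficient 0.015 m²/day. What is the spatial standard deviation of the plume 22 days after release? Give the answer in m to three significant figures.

Dispersive spreading gives a Gaussian with σ² = 2Dt; advection only shifts the center.
σ = √(2 × 0.015 × 22) = 0.812 m.

0.812 m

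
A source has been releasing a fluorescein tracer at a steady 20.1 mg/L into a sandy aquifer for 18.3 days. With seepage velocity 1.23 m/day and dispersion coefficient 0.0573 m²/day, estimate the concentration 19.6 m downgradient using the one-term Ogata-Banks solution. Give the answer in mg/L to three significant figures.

For a continuous step input, C/C₀ ≈ ½·erfc((x−vt)/(2√(Dt))).
vt = 1.23 × 18.3 = 22.509 m and 2√(Dt) = 2√(0.0573 × 18.3) = 2.048 m.
Argument (x−vt)/(2√(Dt)) = (19.6 − 22.509)/2.048 = -1.420; ½·erfc(-1.420) = 0.9777.
C = 20.1 × 0.9777 = 19.7 mg/L.

19.7 mg/L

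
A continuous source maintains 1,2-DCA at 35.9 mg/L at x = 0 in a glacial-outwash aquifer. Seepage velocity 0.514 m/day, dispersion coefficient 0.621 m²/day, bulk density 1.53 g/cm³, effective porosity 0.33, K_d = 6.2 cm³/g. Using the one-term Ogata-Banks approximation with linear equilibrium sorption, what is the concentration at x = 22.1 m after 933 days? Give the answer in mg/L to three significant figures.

Retardation factor R = 1 + ρ_b·K_d/n = 1 + 1.53 × 6.2/0.33 = 29.75.
Sorption retards both mechanisms: v_R = v/R = 0.01728 m/day, D_R = D/R = 0.02087 m²/day.
v_R·t = 0.01728 × 933 = 16.12224 m; 2√(D_R t) = 8.825 m; argument = (22.1 − 16.12224)/8.825 = 0.6774.
C = C₀ × ½·erfc(0.6774) = 35.9 × 0.1690 = 6.07 mg/L.

6.07 mg/L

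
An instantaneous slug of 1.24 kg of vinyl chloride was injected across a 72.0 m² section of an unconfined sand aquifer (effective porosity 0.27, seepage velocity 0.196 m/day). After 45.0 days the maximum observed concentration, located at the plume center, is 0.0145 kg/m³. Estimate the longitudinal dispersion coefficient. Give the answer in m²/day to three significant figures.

0.0342 m²/day

At the plume center C_max = M/(n_e·A·√(4πDt)), so D = M²/(4πt·(n_e·A·C_max)²).
n_e·A·C_max = 0.27 × 72.0 × 0.0145 = 0.2819 kg/m.
D = 1.24²/(4π × 45.0 × 0.2819²) = 0.0342 m²/day.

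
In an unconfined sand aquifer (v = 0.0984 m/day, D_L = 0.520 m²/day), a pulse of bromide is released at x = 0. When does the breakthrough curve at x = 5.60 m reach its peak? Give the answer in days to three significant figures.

24.5 days

For the 1D instantaneous-source solution, setting ∂C/∂t = 0 at fixed x gives v²t² + 2Dt − x² = 0, so t = (√(D² + v²x²) − D)/v².
√(D² + v²x²) = √(0.520² + 0.0984² × 5.60²) = 0.7577; v² = 0.00968256.
t = (0.7577 − 0.520)/0.00968256 = 24.5 days (vs. the pure-advection estimate x/v = 56.9 d).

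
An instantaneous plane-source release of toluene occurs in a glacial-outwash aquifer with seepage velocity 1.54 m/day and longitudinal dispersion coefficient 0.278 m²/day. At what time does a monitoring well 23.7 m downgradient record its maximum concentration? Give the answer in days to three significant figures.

For the 1D instantaneous-source solution, setting ∂C/∂t = 0 at fixed x gives v²t² + 2Dt − x² = 0, so t = (√(D² + v²x²) − D)/v².
√(D² + v²x²) = √(0.278² + 1.54² × 23.7²) = 36.50; v² = 2.3716.
t = (36.50 − 0.278)/2.3716 = 15.3 days (vs. the pure-advection estimate x/v = 15.4 d).

15.3 days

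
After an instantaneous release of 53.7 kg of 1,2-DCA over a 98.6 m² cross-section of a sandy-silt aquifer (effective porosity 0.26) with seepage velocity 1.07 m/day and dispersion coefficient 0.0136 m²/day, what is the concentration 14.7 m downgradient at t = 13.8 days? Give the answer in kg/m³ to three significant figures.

1.36 kg/m³

For an instantaneous plane source, C(x,t) = M/(n_e·A·√(4πDt)) · exp(−(x−vt)²/(4Dt)), with n_e·A the pore (flow) area.
Plume center vt = 1.07 × 13.8 = 14.766 m, so the well at 14.7 m is 0.066 m upgradient of the peak.
√(4πDt) = 1.536 m, giving peak height M/(n_e·A·√(4πDt)) = 53.7/(0.26 × 98.6 × 1.536) = 1.364 kg/m³.
(x−vt)²/(4Dt) = (-0.066)²/(4 × 0.0136 × 13.8) = 0.005802; exp(−0.005802) = 0.9942.
C = 1.364 × 0.9942 = 1.36 kg/m³.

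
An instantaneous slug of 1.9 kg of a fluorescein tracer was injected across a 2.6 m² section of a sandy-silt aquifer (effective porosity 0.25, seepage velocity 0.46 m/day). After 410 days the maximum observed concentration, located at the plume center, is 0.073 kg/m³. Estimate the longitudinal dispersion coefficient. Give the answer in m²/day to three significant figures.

0.311 m²/day

At the plume center C_max = M/(n_e·A·√(4πDt)), so D = M²/(4πt·(n_e·A·C_max)²).
n_e·A·C_max = 0.25 × 2.6 × 0.073 = 0.04745 kg/m.
D = 1.9²/(4π × 410 × 0.04745²) = 0.311 m²/day.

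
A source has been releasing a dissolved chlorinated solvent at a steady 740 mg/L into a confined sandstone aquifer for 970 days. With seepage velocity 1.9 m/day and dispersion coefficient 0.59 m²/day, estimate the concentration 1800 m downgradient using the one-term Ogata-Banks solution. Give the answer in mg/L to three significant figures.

For a continuous step input, C/C₀ ≈ ½·erfc((x−vt)/(2√(Dt))).
vt = 1.9 × 970 = 1843 m and 2√(Dt) = 2√(0.59 × 970) = 47.85 m.
Argument (x−vt)/(2√(Dt)) = (1800 − 1843)/47.85 = -0.8986; ½·erfc(-0.8986) = 0.8981.
C = 740 × 0.8981 = 665 mg/L.

665 mg/L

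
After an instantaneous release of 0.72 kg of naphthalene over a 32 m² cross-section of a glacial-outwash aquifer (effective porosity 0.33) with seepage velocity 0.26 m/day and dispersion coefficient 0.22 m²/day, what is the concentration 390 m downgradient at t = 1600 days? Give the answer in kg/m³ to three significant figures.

0.000634 kg/m³

For an instantaneous plane source, C(x,t) = M/(n_e·A·√(4πDt)) · exp(−(x−vt)²/(4Dt)), with n_e·A the pore (flow) area.
Plume center vt = 0.26 × 1600 = 416 m, so the well at 390 m is 26 m upgradient of the peak.
√(4πDt) = 66.51 m, giving peak height M/(n_e·A·√(4πDt)) = 0.72/(0.33 × 32 × 66.51) = 0.001025 kg/m³.
(x−vt)²/(4Dt) = (-26)²/(4 × 0.22 × 1600) = 0.4801; exp(−0.4801) = 0.6187.
C = 0.001025 × 0.6187 = 0.000634 kg/m³.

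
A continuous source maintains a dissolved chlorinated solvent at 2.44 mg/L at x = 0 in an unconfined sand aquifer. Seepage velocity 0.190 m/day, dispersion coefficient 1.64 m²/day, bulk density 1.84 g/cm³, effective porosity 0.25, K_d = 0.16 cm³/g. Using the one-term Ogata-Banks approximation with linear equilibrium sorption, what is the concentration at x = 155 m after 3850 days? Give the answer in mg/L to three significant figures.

2.42 mg/L

Retardation factor R = 1 + ρ_b·K_d/n = 1 + 1.84 × 0.16/0.25 = 2.178.
Sorption retards both mechanisms: v_R = v/R = 0.08724 m/day, D_R = D/R = 0.7530 m²/day.
v_R·t = 0.08724 × 3850 = 335.874 m; 2√(D_R t) = 107.7 m; argument = (155 − 335.874)/107.7 = -1.679.
C = C₀ × ½·erfc(-1.679) = 2.44 × 0.9912 = 2.42 mg/L.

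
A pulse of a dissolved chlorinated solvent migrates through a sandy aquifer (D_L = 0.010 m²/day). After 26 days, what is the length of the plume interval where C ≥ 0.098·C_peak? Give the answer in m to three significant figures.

3.11 m

The plume is Gaussian with σ = √(2Dt) = √(2 × 0.010 × 26) = 0.7211 m.
C/C_peak = exp(−Δx²/(2σ²)) = 0.098 ⇒ Δx = σ·√(−2 ln 0.098) = 0.7211 × 2.155 = 1.554 m.
Width = 2Δx = 3.11 m.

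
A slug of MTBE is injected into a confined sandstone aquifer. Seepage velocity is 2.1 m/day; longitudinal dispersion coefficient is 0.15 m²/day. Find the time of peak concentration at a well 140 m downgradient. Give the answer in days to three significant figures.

For the 1D instantaneous-source solution, setting ∂C/∂t = 0 at fixed x gives v²t² + 2Dt − x² = 0, so t = (√(D² + v²x²) − D)/v².
√(D² + v²x²) = √(0.15² + 2.1² × 140²) = 294.0; v² = 4.41.
t = (294.0 − 0.15)/4.41 = 66.6 days (vs. the pure-advection estimate x/v = 66.7 d).

66.6 days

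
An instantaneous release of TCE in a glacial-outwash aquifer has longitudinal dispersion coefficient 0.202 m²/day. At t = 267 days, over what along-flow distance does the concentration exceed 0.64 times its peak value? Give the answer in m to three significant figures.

The plume is Gaussian with σ = √(2Dt) = √(2 × 0.202 × 267) = 10.39 m.
C/C_peak = exp(−Δx²/(2σ²)) = 0.64 ⇒ Δx = σ·√(−2 ln 0.64) = 10.39 × 0.9448 = 9.816 m.
Width = 2Δx = 19.6 m.

19.6 m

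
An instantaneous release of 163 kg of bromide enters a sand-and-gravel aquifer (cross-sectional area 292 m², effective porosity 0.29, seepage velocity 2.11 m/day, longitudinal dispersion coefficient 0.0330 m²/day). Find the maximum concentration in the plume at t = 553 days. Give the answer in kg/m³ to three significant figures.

0.127 kg/m³

The peak of an instantaneous 1D plume sits at x = vt; there the Gaussian factor is 1 and C_max = M/(n_e·A·√(4πDt)), where n_e·A is the pore area the mass is dissolved in.
√(4πDt) = √(4π × 0.0330 × 553) = 15.14 m, so C_max = 163/(0.29 × 292 × 15.14) = 0.127 kg/m³.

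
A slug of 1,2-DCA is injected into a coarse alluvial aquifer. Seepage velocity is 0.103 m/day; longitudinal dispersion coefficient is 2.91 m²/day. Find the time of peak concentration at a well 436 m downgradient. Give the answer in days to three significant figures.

3970 days

For the 1D instantaneous-source solution, setting ∂C/∂t = 0 at fixed x gives v²t² + 2Dt − x² = 0, so t = (√(D² + v²x²) − D)/v².
√(D² + v²x²) = √(2.91² + 0.103² × 436²) = 45.00; v² = 0.010609.
t = (45.00 − 2.91)/0.010609 = 3970 days (vs. the pure-advection estimate x/v = 4230 d).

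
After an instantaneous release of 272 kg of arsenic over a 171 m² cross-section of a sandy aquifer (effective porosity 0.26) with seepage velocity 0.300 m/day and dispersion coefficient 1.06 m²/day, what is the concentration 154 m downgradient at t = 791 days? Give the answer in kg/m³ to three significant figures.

0.00753 kg/m³

For an instantaneous plane source, C(x,t) = M/(n_e·A·√(4πDt)) · exp(−(x−vt)²/(4Dt)), with n_e·A the pore (flow) area.
Plume center vt = 0.300 × 791 = 237.3 m, so the well at 154 m is 83.3 m upgradient of the peak.
√(4πDt) = 102.6 m, giving peak height M/(n_e·A·√(4πDt)) = 272/(0.26 × 171 × 102.6) = 0.05963 kg/m³.
(x−vt)²/(4Dt) = (-83.3)²/(4 × 1.06 × 791) = 2.069; exp(−2.069) = 0.1263.
C = 0.05963 × 0.1263 = 0.00753 kg/m³.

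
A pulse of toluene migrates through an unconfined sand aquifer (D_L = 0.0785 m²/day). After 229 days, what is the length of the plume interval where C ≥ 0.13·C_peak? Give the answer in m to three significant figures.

The plume is Gaussian with σ = √(2Dt) = √(2 × 0.0785 × 229) = 5.996 m.
C/C_peak = exp(−Δx²/(2σ²)) = 0.13 ⇒ Δx = σ·√(−2 ln 0.13) = 5.996 × 2.020 = 12.11 m.
Width = 2Δx = 24.2 m.

24.2 m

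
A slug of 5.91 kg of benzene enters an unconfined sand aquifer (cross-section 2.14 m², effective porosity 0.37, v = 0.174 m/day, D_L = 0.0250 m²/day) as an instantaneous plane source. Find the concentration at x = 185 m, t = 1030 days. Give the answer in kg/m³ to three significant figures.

For an instantaneous plane source, C(x,t) = M/(n_e·A·√(4πDt)) · exp(−(x−vt)²/(4Dt)), with n_e·A the pore (flow) area.
Plume center vt = 0.174 × 1030 = 179.22 m, so the well at 185 m is 5.78 m downgradient of the peak.
√(4πDt) = 17.99 m, giving peak height M/(n_e·A·√(4πDt)) = 5.91/(0.37 × 2.14 × 17.99) = 0.4149 kg/m³.
(x−vt)²/(4Dt) = (5.78)²/(4 × 0.0250 × 1030) = 0.3244; exp(−0.3244) = 0.7230.
C = 0.4149 × 0.7230 = 0.300 kg/m³.

0.300 kg/m³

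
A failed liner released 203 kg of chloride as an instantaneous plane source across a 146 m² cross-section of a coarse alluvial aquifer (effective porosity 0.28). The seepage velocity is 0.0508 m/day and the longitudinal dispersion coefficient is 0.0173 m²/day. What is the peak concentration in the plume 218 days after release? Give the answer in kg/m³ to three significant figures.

The peak of an instantaneous 1D plume sits at x = vt; there the Gaussian factor is 1 and C_max = M/(n_e·A·√(4πDt)), where n_e·A is the pore area the mass is dissolved in.
√(4πDt) = √(4π × 0.0173 × 218) = 6.884 m, so C_max = 203/(0.28 × 146 × 6.884) = 0.721 kg/m³.

0.721 kg/m³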